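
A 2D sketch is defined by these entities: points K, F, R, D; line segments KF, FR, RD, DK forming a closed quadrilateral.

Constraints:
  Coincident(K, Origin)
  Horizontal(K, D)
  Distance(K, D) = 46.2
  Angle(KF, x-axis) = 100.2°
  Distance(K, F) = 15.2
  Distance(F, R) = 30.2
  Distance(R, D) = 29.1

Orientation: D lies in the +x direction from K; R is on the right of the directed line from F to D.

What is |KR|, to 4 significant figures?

19.31

Checks: |FR| = 30.20 ✓; |RD| = 29.10 ✓.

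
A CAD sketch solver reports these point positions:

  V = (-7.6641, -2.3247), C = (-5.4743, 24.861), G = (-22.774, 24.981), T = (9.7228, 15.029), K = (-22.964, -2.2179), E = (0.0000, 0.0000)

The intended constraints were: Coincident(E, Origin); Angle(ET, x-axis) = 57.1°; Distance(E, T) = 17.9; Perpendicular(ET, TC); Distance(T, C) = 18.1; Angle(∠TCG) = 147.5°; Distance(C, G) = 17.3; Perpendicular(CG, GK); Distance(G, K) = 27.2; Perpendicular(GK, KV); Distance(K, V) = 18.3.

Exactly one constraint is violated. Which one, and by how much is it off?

Distance(K, V) = 18.3 — off by 3.00.

E = (0.00, 0.00) ✓; ET at 57.10° ✓; |ET| = 17.90 ✓; ∠(ET, TC) = 90.00° ✓; |TC| = 18.10 ✓; ∠TCG = 147.5° ✓; |CG| = 17.30 ✓; ∠(CG, GK) = 90.00° ✓; |GK| = 27.20 ✓; ∠(GK, KV) = 90.00° ✓; |KV| = 15.30 ✗.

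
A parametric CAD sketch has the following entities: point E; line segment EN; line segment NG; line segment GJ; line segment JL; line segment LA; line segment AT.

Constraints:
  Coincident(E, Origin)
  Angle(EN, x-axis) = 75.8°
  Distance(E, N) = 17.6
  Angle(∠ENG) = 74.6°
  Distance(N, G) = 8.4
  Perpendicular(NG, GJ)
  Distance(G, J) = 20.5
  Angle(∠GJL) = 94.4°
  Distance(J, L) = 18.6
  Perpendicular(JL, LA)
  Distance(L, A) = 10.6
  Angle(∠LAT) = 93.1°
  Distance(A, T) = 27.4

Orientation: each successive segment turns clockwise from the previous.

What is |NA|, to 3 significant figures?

15.8

E is at the origin; EN runs at 75.8° with length 17.6, so N = (4.32, 17.1). ∠ENG = 74.6° gives NG at -29.6° from the x-axis; with |NG| = 8.4, G = (11.6, 12.9). The perpendicularity gives GJ at right angles to NG, so GJ runs at -120°; with |GJ| = 20.5, J = (1.50, -4.91). ∠GJL = 94.4° gives JL at 155° from the x-axis; with |JL| = 18.6, L = (-15.3, 3.01). JL is perpendicular to LA, so LA runs at 64.8°; with |LA| = 10.6, A = (-10.8, 12.6). Then |NA| = |A − N| = 15.8.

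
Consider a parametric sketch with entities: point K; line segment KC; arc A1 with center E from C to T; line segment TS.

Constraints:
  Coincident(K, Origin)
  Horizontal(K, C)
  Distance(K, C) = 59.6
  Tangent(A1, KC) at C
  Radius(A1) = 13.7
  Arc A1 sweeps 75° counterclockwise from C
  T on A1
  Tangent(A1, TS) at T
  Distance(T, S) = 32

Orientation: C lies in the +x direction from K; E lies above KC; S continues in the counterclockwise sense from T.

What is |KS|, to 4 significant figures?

90.92

On A1, C sits at bearing -90° from E; a 75° counterclockwise sweep puts T at bearing -15°, so T = E + 13.7·(cos -15°, sin -15°) = (72.83, 10.15). The tangent condition forces ET to be normal to TS, so TS runs along (−sin -15°, cos -15°); with |TS| = 32.0, S = (81.12, 41.06). Then |KS| = |S − K| = 90.92.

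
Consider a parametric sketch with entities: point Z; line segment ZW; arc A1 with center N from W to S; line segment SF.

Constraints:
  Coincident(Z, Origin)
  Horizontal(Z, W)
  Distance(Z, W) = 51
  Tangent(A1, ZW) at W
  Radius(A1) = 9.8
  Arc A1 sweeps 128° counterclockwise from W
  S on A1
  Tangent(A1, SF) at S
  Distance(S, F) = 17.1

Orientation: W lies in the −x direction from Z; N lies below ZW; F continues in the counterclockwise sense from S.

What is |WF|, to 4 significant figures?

29.44

On A1, W sits at bearing 90° from N; a 128° counterclockwise sweep puts S at bearing 218°, so S = N + 9.8·(cos 218°, sin 218°) = (-58.72, -15.83). A1 meets SF tangentially, so NS is at right angles to SF, so SF runs along (−sin 218°, cos 218°); with |SF| = 17.1, F = (-48.19, -29.31). Then |WF| = |F − W| = 29.44.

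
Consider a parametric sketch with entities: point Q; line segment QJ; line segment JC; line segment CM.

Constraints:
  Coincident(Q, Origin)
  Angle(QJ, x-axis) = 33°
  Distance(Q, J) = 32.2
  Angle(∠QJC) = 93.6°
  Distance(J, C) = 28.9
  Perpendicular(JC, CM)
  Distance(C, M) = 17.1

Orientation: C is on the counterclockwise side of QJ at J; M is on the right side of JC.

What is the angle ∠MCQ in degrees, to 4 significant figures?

136.1°

Q is at the origin; QJ runs at 33.0° with length 32.2, so J = 32.2·(cos 33.0°, sin 33.0°) = (27.01, 17.54). ∠QJC = 93.6°, so JC runs at 33.0° + (180° − 93.6°) = 119.4° from the x-axis; with |JC| = 28.9, C = J + 28.9·(cos 119.4°, sin 119.4°) = (12.82, 42.72). The perpendicularity gives CM at right angles to JC; with |CM| = 17.1 on the right of JC, M = C + 17.1·(0.8712, 0.4909) = (27.72, 51.11). Then cos ∠MCQ = CM·CQ / (|CM||CQ|), giving 136.1°.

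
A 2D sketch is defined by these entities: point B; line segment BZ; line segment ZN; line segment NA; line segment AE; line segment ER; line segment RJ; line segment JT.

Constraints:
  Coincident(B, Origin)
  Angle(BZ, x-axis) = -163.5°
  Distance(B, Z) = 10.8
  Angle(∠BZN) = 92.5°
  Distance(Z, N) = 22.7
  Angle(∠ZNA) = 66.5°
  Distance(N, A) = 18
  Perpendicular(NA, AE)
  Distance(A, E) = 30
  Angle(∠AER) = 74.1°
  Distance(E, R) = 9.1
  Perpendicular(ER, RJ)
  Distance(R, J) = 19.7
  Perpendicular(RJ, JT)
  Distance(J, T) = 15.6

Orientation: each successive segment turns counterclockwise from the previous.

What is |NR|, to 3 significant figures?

29.0

B is at the origin; BZ runs at -163.5° with length 10.8, so Z = (-10.4, -3.07). ∠BZN = 92.5° gives ZN at -76.0° from the x-axis; with |ZN| = 22.7, N = (-4.86, -25.1). ∠ZNA = 66.5° gives NA at 37.5° from the x-axis; with |NA| = 18.0, A = (9.42, -14.1). NA ⟂ AE, so AE runs at 128°; with |AE| = 30.0, E = (-8.85, 9.67). ∠AER = 74.1° gives ER at -127° from the x-axis; with |ER| = 9.1, R = (-14.3, 2.36). Then |NR| = |R − N| = 29.0.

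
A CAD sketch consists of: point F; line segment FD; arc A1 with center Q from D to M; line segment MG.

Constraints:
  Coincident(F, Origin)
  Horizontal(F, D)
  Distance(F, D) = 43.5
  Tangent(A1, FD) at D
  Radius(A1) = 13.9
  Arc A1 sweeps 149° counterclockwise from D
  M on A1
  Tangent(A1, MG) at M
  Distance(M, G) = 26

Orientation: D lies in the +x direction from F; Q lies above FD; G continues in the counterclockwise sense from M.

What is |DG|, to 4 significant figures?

42.02

On A1, D sits at bearing -90° from Q; a 149° counterclockwise sweep puts M at bearing 59°, so M = Q + 13.9·(cos 59°, sin 59°) = (50.66, 25.81). Tangency of A1 to MG means the radius QM is perpendicular to MG, so MG runs along (−sin 59°, cos 59°); with |MG| = 26.0, G = (28.37, 39.21). Then |DG| = |G − D| = 42.02.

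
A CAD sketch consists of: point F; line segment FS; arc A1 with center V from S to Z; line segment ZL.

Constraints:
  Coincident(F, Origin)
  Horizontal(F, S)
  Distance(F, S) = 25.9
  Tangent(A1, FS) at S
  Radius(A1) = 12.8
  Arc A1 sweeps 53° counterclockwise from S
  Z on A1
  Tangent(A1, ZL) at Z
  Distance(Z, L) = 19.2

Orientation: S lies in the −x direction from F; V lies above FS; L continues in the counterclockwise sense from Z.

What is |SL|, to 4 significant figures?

29.86

F is at the origin; F and S share the same y with |FS| = 25.9 and S on the −x side, so S = (-25.90, 0.000). Tangency of A1 to FS means the radius VS is perpendicular to FS, so V = S + (0, 12.8) = (-25.90, 12.80). On A1, S sits at bearing -90° from V; a 53° counterclockwise sweep puts Z at bearing -37°, so Z = V + 12.8·(cos -37°, sin -37°) = (-15.68, 5.097). Tangency of A1 to ZL means the radius VZ is perpendicular to ZL, so ZL runs along (−sin -37°, cos -37°); with |ZL| = 19.2, L = (-4.123, 20.43). Then |SL| = |L − S| = 29.86.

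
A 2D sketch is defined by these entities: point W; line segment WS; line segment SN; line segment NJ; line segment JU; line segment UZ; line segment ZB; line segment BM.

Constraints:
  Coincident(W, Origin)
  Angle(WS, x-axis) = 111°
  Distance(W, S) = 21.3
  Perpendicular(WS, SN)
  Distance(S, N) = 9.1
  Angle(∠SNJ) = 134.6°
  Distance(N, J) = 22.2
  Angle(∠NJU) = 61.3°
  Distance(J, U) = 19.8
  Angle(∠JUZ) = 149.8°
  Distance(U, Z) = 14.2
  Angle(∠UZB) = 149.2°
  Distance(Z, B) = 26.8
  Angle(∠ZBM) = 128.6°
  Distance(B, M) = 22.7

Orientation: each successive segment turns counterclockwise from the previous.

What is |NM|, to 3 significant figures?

41.2

W is at the origin; WS runs at 111.0° with length 21.3, so S = (-7.63, 19.9). The perpendicularity gives SN at right angles to WS, so SN runs at -159°; with |SN| = 9.1, N = (-16.1, 16.6). ∠SNJ = 134.6° gives NJ at -114° from the x-axis; with |NJ| = 22.2, J = (-25.0, -3.72). ∠NJU = 61.3° gives JU at 5.10° from the x-axis; with |JU| = 19.8, U = (-5.29, -1.96). ∠JUZ = 149.8° gives UZ at 35.3° from the x-axis; with |UZ| = 14.2, Z = (6.29, 6.25). ∠UZB = 149.2° gives ZB at 66.1° from the x-axis; with |ZB| = 26.8, B = (17.2, 30.7). ∠ZBM = 128.6° gives BM at 118° from the x-axis; with |BM| = 22.7, M = (6.67, 50.9). Then |NM| = |M − N| = 41.2.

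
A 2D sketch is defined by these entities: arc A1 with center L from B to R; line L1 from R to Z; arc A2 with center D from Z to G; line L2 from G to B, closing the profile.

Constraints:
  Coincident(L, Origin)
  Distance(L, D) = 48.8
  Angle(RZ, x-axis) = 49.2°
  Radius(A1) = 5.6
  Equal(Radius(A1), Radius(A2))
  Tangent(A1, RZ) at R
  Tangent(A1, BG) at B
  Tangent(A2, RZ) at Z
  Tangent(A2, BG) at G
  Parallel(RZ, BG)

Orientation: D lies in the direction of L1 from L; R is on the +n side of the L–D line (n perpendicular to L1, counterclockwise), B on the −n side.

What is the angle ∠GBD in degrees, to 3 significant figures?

6.55°

The slot axis is L1's direction at 49.2°, so u = (cos 49.2°, sin 49.2°) = (0.653, 0.757) and n = (−sin 49.2°, cos 49.2°) = (-0.757, 0.653). L is at the origin and D lies 48.8 along u from L, so D = 48.8·u = (31.9, 36.9). Tangency of A1 to both parallel lines with radius 5.6 puts R and B at L ± 5.6·n: R = (-4.24, 3.66), B = (4.24, -3.66). Equal radii place Z and G the same way about D: Z = D + 5.6·n = (27.6, 40.6), G = D − 5.6·n = (36.1, 33.3). Then cos ∠GBD = BG·BD / (|BG||BD|), giving 6.55°.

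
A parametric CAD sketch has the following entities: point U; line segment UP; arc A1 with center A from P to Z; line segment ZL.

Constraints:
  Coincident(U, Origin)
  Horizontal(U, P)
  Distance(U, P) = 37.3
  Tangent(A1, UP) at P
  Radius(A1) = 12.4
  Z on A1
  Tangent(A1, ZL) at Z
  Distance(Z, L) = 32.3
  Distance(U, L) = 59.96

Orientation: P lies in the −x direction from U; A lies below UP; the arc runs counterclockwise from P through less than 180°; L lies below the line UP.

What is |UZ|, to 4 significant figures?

51.70

U is at the origin; UP is horizontal with |UP| = 37.3 and P on the −x side, so P = (-37.30, 0.000). The tangent condition forces AP to be normal to UP, so A = P + (0, -12.4) = (-37.30, -12.40). Since AZ ⟂ ZL (tangency), |AL| = √(12.4² + 32.3²) = 34.60 regardless of where Z sits on A1. So L lies on both circle(U, 59.96) and circle(A, 34.60); the below-UP intersection is L = (-37.23, -47.00). Z is the foot of the tangent from L: Z = (-48.87, -16.87).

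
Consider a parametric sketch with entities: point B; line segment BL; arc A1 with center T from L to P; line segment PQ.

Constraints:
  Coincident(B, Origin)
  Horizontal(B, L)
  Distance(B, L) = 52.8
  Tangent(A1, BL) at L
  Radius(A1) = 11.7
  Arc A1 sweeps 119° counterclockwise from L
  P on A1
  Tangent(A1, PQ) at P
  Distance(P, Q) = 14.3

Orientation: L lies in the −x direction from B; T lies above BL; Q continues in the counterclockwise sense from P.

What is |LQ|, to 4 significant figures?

30.06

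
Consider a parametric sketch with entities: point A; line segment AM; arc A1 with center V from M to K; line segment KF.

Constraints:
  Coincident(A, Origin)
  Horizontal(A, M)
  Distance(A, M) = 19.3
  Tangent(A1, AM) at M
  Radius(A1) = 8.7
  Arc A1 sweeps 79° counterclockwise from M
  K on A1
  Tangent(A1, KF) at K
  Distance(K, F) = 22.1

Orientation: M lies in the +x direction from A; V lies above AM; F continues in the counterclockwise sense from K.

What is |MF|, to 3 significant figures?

31.4

A is at the origin; A and M share the same y with |AM| = 19.3 and M on the +x side, so M = (19.3, 0.00). The tangent condition forces VM to be normal to AM, so V = M + (0, 8.7) = (19.3, 8.70). On A1, M sits at bearing -90° from V; a 79° counterclockwise sweep puts K at bearing -11°, so K = V + 8.7·(cos -11°, sin -11°) = (27.8, 7.04). Tangency of A1 to KF means the radius VK is perpendicular to KF, so KF runs along (−sin -11°, cos -11°); with |KF| = 22.1, F = (32.1, 28.7). Then |MF| = |F − M| = 31.4.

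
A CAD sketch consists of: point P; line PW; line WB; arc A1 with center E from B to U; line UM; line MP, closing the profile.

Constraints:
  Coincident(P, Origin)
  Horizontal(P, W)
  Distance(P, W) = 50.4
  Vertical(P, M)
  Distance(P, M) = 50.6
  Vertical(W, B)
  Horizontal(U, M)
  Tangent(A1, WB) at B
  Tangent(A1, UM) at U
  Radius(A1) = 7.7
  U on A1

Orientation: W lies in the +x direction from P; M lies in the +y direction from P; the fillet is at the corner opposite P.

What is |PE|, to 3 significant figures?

60.5

P is at the origin; PW is horizontal with |PW| = 50.4 and W on the +x side, so W = (50.4, 0.00). PM is vertical with |PM| = 50.6 and M on the +y side, so M = (0.00, 50.6). The virtual corner opposite P is at (50.4, 50.6). The tangent condition forces EB to be normal to WB and A1 meets UM tangentially, so EU is at right angles to UM, with radius 7.7, so the center E sits 7.7 in from both sides at E = (42.7, 42.9). Then |PE| = |E − P| = 60.5.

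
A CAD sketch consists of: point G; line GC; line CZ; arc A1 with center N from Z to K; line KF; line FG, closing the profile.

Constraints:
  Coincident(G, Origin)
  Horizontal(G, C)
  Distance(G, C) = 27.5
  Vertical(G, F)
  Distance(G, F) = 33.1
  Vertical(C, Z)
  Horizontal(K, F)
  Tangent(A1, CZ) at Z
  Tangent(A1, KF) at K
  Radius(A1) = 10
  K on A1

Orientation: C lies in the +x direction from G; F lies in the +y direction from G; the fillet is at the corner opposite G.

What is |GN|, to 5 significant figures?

28.980

G and F share the same x with |GF| = 33.1 and F on the +y side, so F = (0.0000, 33.100). The virtual corner opposite G is at (27.500, 33.100). Since A1 is tangent to CZ there, NZ ⟂ CZ and since A1 is tangent to KF there, NK ⟂ KF, with radius 10.0, so the center N sits 10.0 in from both sides at N = (17.500, 23.100). Then |GN| = |N − G| = 28.980.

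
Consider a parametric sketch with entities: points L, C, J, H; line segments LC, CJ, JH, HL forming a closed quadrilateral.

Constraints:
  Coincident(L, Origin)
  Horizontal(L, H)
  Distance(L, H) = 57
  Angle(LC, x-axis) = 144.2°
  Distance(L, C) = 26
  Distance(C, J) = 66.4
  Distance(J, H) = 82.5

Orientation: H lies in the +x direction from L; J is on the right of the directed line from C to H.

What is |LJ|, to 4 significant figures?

50.75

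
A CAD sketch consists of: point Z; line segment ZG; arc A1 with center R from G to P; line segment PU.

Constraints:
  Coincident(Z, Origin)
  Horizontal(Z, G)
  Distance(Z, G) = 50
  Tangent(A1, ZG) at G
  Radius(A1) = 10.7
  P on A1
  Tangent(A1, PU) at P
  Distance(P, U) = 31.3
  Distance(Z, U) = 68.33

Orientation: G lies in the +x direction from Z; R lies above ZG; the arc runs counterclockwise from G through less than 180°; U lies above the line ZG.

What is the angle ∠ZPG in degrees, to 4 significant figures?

39.74°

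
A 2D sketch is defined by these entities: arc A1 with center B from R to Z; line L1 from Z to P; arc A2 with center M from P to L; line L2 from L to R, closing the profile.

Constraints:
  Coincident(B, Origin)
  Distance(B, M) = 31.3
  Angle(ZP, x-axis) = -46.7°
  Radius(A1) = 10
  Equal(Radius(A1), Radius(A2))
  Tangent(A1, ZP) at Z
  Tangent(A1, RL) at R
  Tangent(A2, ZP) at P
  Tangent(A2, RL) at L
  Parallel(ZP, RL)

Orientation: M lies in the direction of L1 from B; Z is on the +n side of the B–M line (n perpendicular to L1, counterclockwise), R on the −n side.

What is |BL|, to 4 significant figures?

32.86

Tangency of A1 to both parallel lines with radius 10.0 puts Z and R at B ± 10.0·n: Z = (7.278, 6.858), R = (-7.278, -6.858). Equal radii place P and L the same way about M: P = M + 10.0·n = (28.74, -15.92), L = M − 10.0·n = (14.19, -29.64). Then |BL| = |L − B| = 32.86.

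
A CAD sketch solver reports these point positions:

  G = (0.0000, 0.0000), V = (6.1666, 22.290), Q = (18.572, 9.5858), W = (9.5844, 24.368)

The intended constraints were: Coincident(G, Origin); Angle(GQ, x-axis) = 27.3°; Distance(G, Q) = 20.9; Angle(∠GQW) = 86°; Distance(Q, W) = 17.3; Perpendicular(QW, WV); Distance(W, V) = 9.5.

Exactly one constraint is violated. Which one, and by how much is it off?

Distance(W, V) = 9.5 — off by 5.50.

G = (0.00, 0.00) ✓; GQ at 27.30° ✓; |GQ| = 20.90 ✓; ∠GQW = 86.00° ✓; |QW| = 17.30 ✓; ∠(QW, WV) = 90.00° ✓; |WV| = 4.000 ✗.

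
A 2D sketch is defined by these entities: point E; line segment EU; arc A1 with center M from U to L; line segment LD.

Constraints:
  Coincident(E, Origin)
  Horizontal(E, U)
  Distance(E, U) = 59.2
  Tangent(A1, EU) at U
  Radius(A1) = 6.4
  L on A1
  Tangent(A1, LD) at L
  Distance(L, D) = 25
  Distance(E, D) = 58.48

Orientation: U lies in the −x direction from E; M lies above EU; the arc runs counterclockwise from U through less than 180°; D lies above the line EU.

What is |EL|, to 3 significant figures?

53.1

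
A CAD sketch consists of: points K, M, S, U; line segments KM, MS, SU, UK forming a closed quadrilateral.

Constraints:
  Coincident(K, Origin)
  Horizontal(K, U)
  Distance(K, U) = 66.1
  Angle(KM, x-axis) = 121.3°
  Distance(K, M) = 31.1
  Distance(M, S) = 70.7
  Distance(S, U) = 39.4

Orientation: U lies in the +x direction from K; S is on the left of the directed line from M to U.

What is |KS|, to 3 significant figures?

65.4

Checks: |MS| = 70.70 ✓; |SU| = 39.40 ✓.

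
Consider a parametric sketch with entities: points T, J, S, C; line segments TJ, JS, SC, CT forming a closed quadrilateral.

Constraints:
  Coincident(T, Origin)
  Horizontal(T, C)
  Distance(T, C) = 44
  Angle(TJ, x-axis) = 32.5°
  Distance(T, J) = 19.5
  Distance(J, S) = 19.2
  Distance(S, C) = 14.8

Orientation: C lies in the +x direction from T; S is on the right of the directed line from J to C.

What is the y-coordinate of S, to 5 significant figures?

-3.4921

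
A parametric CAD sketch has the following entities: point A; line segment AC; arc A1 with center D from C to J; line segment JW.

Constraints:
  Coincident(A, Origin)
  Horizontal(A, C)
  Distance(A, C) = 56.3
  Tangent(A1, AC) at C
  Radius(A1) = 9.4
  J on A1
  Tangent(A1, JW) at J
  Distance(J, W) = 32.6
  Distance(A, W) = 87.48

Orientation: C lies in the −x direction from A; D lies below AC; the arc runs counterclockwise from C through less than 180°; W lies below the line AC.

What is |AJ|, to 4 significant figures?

64.49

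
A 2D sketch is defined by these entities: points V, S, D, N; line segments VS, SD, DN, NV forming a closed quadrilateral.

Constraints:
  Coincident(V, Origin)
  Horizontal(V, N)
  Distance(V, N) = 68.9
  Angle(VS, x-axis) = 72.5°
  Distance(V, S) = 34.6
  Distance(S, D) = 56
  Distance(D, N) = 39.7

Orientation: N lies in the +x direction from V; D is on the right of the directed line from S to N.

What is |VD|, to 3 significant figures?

38.1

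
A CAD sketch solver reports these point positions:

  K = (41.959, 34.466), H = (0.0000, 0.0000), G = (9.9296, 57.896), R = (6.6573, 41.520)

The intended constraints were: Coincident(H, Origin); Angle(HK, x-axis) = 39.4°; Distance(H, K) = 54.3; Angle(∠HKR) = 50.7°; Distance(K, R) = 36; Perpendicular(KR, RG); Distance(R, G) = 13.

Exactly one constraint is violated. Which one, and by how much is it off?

Distance(R, G) = 13 — off by 3.70.

H = (0.00, 0.00) ✓; HK at 39.40° ✓; |HK| = 54.30 ✓; ∠HKR = 50.70° ✓; |KR| = 36.00 ✓; ∠(KR, RG) = 90.00° ✓; |RG| = 16.70 ✗.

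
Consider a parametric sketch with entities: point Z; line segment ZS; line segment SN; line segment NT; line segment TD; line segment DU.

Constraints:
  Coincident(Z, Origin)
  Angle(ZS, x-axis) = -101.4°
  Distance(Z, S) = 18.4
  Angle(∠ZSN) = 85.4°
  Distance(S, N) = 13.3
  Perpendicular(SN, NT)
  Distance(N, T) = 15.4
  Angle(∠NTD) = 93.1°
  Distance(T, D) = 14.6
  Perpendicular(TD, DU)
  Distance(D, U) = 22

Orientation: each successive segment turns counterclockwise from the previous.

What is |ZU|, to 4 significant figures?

24.44

∠NTD = 93.1° gives TD at 170.1° from the x-axis; with |TD| = 14.6, D = (-2.990, -1.810). The perpendicularity gives DU at right angles to TD, so DU runs at -99.90°; with |DU| = 22.0, U = (-6.772, -23.48). Then |ZU| = |U − Z| = 24.44.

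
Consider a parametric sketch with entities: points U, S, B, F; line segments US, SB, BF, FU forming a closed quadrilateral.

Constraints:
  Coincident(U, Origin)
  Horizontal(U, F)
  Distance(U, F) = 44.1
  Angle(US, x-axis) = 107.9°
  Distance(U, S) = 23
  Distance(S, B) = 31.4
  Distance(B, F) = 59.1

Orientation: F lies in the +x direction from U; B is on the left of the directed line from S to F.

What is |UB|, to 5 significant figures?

49.276

U is at the origin; UF is horizontal with |UF| = 44.1 and F in +x, so F = (44.1, 0). US runs at 107.9° with |US| = 23.0, so S = (-7.0692, 21.887). B is determined by |SB| = 31.4 and |BF| = 59.1 together: it lies at the intersection of circle(S, 31.4) and circle(F, 59.1). With |SF| = 55.654, the foot of the radical line on SF is 5.3048 from S and the perpendicular offset is √(31.4² − 5.3048²) = 30.949. Taking the left-of-SF solution: B = (9.9792, 48.255).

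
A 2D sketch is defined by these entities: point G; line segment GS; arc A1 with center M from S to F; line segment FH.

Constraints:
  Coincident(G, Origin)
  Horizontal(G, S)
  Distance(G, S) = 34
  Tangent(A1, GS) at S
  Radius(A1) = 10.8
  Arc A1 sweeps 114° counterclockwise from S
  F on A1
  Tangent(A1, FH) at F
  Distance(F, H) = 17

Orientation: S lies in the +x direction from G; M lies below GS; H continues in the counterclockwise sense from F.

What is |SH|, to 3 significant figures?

30.9

On A1, S sits at bearing 90° from M; a 114° counterclockwise sweep puts F at bearing 204°, so F = M + 10.8·(cos 204°, sin 204°) = (24.1, -15.2). A1 meets FH tangentially, so MF is at right angles to FH, so FH runs along (−sin 204°, cos 204°); with |FH| = 17.0, H = (31.0, -30.7). Then |SH| = |H − S| = 30.9.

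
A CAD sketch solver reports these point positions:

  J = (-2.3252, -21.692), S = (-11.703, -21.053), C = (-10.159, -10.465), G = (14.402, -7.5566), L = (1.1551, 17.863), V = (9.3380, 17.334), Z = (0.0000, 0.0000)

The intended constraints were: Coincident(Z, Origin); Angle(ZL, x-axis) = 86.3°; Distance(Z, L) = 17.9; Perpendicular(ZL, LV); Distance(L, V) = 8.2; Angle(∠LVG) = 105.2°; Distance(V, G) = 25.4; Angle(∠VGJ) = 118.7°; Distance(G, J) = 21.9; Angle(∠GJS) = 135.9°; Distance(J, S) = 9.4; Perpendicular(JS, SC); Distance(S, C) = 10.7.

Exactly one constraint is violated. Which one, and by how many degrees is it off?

Perpendicular(JS, SC) — off by 4.40°.

Z = (0.00, 0.00) ✓; ZL at 86.30° ✓; |ZL| = 17.90 ✓; ∠(ZL, LV) = 90.00° ✓; |LV| = 8.200 ✓; ∠LVG = 105.2° ✓; |VG| = 25.40 ✓; ∠VGJ = 118.7° ✓; |GJ| = 21.90 ✓; ∠GJS = 135.9° ✓; |JS| = 9.400 ✓; ∠(JS, SC) = 94.40° ✗; |SC| = 10.70 ✓.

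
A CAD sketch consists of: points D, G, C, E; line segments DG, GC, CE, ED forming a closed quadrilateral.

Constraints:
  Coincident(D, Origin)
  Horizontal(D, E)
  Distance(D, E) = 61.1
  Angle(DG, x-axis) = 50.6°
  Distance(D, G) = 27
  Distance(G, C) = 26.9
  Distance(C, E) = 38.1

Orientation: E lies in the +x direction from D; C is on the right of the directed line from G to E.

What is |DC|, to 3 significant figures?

24.0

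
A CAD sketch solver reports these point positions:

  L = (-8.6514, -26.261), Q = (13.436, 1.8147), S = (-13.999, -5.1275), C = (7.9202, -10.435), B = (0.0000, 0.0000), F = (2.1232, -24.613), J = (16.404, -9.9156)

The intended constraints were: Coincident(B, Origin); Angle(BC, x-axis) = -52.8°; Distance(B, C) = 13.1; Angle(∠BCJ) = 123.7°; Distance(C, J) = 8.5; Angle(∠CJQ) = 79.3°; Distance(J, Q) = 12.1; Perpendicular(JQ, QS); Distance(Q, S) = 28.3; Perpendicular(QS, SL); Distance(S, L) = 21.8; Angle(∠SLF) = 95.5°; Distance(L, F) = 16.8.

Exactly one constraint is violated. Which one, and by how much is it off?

Distance(L, F) = 16.8 — off by 5.90.

B = (0.00, 0.00) ✓; BC at -52.80° ✓; |BC| = 13.10 ✓; ∠BCJ = 123.7° ✓; |CJ| = 8.500 ✓; ∠CJQ = 79.30° ✓; |JQ| = 12.10 ✓; ∠(JQ, QS) = 90.00° ✓; |QS| = 28.30 ✓; ∠(QS, SL) = 90.00° ✓; |SL| = 21.80 ✓; ∠SLF = 95.50° ✓; |LF| = 10.90 ✗.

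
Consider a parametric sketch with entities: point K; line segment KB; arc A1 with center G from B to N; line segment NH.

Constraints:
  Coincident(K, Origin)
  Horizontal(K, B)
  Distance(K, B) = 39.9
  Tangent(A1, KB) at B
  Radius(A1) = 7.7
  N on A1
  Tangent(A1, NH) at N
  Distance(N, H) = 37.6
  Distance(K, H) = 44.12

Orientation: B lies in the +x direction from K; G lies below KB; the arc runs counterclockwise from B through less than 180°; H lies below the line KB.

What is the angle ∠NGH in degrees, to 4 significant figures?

78.43°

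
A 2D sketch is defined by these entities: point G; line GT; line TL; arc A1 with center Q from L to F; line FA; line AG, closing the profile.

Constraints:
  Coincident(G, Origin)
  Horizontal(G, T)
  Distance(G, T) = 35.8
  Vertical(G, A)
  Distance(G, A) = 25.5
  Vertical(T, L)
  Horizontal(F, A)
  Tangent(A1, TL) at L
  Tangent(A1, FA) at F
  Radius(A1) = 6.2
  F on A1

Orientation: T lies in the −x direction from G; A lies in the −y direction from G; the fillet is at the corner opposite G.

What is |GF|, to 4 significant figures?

39.07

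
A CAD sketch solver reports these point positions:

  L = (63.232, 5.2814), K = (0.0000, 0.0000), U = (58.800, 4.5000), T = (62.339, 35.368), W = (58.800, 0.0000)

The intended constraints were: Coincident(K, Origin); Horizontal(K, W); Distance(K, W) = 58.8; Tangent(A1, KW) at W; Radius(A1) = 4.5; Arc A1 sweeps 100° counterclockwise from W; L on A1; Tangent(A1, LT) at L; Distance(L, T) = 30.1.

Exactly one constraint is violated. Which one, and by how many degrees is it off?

Tangent(A1, LT) at L — off by 8.30°.

K = (0.00, 0.00) ✓; K.y = 0.00, W.y = 0.00 ✓; |KW| = 58.80 ✓; ∠(UW, WK) = 90.00° ✓; |UW| = 4.500 ✓; bearing(U→L) − bearing(U→W) = 100.0° ✓; |UL| = 4.500 ✓; ∠(UL, LT) = 98.30° ✗; |LT| = 30.10 ✓.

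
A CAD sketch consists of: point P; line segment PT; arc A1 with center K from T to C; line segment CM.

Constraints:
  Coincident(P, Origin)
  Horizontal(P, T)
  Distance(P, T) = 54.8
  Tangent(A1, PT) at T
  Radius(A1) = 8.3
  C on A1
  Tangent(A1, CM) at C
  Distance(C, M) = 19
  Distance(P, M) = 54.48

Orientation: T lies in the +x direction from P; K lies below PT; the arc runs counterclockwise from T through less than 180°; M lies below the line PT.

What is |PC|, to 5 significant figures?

47.278

Checks: P = (0.00, 0.00) ✓; |KC| = 8.300 ✓; ∠(KC, CM) = 90.00° ✓; |CM| = 19.00 ✓; |PM| = 54.48 ✓.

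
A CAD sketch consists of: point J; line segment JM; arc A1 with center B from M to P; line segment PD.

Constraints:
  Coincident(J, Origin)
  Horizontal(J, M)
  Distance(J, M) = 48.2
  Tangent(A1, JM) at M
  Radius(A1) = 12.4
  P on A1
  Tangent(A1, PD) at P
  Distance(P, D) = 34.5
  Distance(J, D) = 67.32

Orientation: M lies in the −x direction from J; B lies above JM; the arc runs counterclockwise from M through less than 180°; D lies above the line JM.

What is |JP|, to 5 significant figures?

39.659

Checks: |JM| = 48.20 ✓; |BP| = 12.40 ✓; ∠(BP, PD) = 90.00° ✓; |PD| = 34.50 ✓; |JD| = 67.32 ✓.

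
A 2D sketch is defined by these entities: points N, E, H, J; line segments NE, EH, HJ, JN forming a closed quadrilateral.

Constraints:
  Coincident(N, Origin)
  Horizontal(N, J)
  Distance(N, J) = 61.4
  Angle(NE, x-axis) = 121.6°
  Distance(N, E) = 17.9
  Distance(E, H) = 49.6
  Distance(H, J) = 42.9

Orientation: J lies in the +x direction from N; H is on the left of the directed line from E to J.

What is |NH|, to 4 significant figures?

50.19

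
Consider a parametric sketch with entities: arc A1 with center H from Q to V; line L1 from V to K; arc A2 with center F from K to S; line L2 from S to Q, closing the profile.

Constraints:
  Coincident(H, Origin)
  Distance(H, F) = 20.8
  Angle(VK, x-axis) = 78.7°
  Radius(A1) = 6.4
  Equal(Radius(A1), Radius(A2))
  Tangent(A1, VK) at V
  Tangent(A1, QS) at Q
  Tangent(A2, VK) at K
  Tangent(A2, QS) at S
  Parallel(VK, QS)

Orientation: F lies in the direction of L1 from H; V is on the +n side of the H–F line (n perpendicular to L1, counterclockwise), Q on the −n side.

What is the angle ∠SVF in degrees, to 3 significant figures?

14.5°

Tangency of A1 to both parallel lines with radius 6.4 puts V and Q at H ± 6.4·n: V = (-6.28, 1.25), Q = (6.28, -1.25). Equal radii place K and S the same way about F: K = F + 6.4·n = (-2.20, 21.7), S = F − 6.4·n = (10.4, 19.1). Then cos ∠SVF = VS·VF / (|VS||VF|), giving 14.5°.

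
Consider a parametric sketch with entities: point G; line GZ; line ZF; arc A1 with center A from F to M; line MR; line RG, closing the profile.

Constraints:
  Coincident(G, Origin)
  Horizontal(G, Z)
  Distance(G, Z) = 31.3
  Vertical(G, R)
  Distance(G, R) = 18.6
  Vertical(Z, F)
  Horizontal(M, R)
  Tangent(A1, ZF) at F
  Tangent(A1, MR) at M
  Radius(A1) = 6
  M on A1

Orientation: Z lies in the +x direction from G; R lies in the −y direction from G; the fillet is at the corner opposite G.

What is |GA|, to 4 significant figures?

28.26

G is at the origin; GZ is horizontal with |GZ| = 31.3 and Z on the +x side, so Z = (31.30, 0.000). GR is vertical with |GR| = 18.6 and R on the −y side, so R = (0.000, -18.60). The virtual corner opposite G is at (31.30, -18.60). The tangent condition forces AF to be normal to ZF and A1 meets MR tangentially, so AM is at right angles to MR, with radius 6.0, so the center A sits 6.0 in from both sides at A = (25.30, -12.60). Then |GA| = |A − G| = 28.26.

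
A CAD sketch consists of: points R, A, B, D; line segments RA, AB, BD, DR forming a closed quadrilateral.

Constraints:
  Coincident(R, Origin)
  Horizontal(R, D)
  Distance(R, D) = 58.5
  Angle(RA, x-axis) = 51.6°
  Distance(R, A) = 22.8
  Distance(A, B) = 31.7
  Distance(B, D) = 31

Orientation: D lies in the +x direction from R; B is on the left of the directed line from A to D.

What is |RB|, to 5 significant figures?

52.215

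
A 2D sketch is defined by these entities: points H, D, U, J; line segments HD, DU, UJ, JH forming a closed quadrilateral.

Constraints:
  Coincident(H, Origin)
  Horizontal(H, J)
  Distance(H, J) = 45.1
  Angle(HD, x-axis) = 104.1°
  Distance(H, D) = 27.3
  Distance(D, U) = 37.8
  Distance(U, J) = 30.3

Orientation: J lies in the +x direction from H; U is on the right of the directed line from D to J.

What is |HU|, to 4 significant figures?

15.76

H is at the origin; HJ is horizontal with |HJ| = 45.1 and J in +x, so J = (45.1, 0). HD runs at 104.1° with |HD| = 27.3, so D = (-6.651, 26.48). U is determined by |DU| = 37.8 and |UJ| = 30.3 together: it lies at the intersection of circle(D, 37.8) and circle(J, 30.3). With |DJ| = 58.13, the foot of the radical line on DJ is 33.46 from D and the perpendicular offset is √(37.8² − 33.46²) = 17.59. Taking the right-of-DJ solution: U = (15.12, -4.421).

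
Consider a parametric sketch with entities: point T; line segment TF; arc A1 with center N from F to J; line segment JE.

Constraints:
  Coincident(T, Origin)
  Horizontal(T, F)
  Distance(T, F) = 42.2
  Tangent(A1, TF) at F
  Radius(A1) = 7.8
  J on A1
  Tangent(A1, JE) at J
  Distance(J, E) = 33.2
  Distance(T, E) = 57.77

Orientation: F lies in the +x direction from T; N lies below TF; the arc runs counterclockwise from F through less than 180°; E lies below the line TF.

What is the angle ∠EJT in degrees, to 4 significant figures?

114.0°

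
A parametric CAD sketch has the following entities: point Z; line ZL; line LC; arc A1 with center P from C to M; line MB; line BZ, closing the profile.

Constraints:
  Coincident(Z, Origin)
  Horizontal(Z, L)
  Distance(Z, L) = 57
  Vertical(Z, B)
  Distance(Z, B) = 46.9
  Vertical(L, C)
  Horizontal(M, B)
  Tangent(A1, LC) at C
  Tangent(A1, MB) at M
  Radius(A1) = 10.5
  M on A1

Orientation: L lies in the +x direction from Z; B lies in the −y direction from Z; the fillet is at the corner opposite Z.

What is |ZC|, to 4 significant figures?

67.63

Z is at the origin; ZL is horizontal with |ZL| = 57.0 and L on the +x side, so L = (57.00, 0.000). Z and B share the same x with |ZB| = 46.9 and B on the −y side, so B = (0.000, -46.90). The virtual corner opposite Z is at (57.00, -46.90). A1 meets LC tangentially, so PC is at right angles to LC and since A1 is tangent to MB there, PM ⟂ MB, with radius 10.5, so the center P sits 10.5 in from both sides at P = (46.50, -36.40). That places the tangent points at C = (57.00, -36.40) on LC and M = (46.50, -46.90) on MB. Then |ZC| = |C − Z| = 67.63.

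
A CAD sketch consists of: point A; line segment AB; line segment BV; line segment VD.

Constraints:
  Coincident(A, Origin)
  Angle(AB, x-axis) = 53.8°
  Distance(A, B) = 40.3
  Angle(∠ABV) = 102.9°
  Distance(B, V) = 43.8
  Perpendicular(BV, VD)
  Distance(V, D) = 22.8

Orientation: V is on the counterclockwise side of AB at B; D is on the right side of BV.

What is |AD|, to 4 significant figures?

81.50

∠ABV = 102.9°, so BV runs at 53.8° + (180° − 102.9°) = 130.9° from the x-axis; with |BV| = 43.8, V = B + 43.8·(cos 130.9°, sin 130.9°) = (-4.876, 65.63). The perpendicularity gives VD at right angles to BV; with |VD| = 22.8 on the right of BV, D = V + 22.8·(0.7559, 0.6547) = (12.36, 80.55). Then |AD| = |D − A| = 81.50.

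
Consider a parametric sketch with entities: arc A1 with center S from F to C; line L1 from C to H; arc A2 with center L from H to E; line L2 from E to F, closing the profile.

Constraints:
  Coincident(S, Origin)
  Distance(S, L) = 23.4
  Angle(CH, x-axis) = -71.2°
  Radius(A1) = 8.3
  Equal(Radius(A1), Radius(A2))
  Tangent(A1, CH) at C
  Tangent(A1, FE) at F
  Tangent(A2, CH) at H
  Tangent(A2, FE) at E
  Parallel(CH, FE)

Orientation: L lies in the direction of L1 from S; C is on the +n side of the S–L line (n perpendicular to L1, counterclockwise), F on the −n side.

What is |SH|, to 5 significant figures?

24.828

Tangency of A1 to both parallel lines with radius 8.3 puts C and F at S ± 8.3·n: C = (7.8572, 2.6748), F = (-7.8572, -2.6748). Equal radii place H and E the same way about L: H = L + 8.3·n = (15.398, -19.477), E = L − 8.3·n = (-0.31617, -24.826). Then |SH| = |H − S| = 24.828.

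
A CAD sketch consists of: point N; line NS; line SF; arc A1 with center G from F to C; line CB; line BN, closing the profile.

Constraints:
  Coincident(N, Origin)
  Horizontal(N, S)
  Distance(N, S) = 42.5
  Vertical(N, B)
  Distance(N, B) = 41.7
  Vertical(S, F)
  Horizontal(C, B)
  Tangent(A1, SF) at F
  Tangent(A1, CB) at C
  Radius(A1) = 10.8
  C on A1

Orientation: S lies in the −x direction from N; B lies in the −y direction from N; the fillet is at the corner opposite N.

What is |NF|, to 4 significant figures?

52.55

N is at the origin; N and S share the same y with |NS| = 42.5 and S on the −x side, so S = (-42.50, 0.000). N and B share the same x with |NB| = 41.7 and B on the −y side, so B = (0.000, -41.70). The virtual corner opposite N is at (-42.50, -41.70). Since A1 is tangent to SF there, GF ⟂ SF and the tangent condition forces GC to be normal to CB, with radius 10.8, so the center G sits 10.8 in from both sides at G = (-31.70, -30.90). That places the tangent points at F = (-42.50, -30.90) on SF and C = (-31.70, -41.70) on CB. Then |NF| = |F − N| = 52.55.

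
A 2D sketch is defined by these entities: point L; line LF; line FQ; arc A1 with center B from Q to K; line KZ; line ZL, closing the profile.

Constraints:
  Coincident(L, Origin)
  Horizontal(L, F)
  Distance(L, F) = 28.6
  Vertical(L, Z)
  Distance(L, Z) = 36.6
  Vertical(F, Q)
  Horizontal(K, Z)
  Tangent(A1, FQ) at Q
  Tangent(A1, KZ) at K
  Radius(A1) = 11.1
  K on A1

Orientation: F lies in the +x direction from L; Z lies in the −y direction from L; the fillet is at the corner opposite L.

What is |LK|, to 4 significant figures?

40.57

L is at the origin; LF is horizontal with |LF| = 28.6 and F on the +x side, so F = (28.60, 0.000). LZ is vertical with |LZ| = 36.6 and Z on the −y side, so Z = (0.000, -36.60). The virtual corner opposite L is at (28.60, -36.60). A1 meets FQ tangentially, so BQ is at right angles to FQ and A1 meets KZ tangentially, so BK is at right angles to KZ, with radius 11.1, so the center B sits 11.1 in from both sides at B = (17.50, -25.50). That places the tangent points at Q = (28.60, -25.50) on FQ and K = (17.50, -36.60) on KZ. Then |LK| = |K − L| = 40.57.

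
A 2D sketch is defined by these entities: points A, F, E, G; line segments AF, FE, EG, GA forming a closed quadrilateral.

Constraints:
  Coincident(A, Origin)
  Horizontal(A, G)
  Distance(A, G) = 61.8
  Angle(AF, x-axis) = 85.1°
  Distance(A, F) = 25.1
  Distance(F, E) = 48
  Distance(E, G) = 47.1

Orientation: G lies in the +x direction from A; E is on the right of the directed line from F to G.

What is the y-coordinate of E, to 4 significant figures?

-19.89

Checks: |FE| = 48.00 ✓; |EG| = 47.10 ✓.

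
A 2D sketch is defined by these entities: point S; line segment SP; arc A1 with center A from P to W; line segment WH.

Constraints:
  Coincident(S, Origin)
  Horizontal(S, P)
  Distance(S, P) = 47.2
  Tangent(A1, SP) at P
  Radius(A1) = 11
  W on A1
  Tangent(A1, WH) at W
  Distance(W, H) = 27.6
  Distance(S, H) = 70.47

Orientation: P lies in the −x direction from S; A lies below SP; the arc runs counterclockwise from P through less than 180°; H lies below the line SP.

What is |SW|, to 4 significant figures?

59.15

Checks: S.y = 0.00, P.y = 0.00 ✓; |AW| = 11.00 ✓; ∠(AW, WH) = 90.00° ✓; |WH| = 27.60 ✓; |SH| = 70.47 ✓.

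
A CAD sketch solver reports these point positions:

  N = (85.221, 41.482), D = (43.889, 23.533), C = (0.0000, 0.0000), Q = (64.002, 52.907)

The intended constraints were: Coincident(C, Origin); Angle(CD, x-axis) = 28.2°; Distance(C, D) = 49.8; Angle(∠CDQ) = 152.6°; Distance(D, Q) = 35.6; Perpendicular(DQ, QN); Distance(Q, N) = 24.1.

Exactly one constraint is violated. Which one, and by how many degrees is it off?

Perpendicular(DQ, QN) — off by 6.10°.

C = (0.00, 0.00) ✓; CD at 28.20° ✓; |CD| = 49.80 ✓; ∠CDQ = 152.6° ✓; |DQ| = 35.60 ✓; ∠(DQ, QN) = 83.90° ✗; |QN| = 24.10 ✓.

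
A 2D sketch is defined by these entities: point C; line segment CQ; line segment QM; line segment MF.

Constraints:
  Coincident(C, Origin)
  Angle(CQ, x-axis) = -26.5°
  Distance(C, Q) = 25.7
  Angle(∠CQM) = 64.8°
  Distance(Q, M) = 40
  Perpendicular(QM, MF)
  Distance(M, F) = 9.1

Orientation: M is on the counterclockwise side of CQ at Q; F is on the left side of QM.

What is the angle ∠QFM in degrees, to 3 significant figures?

77.2°

∠CQM = 64.8°, so QM runs at -26.5° + (180° − 64.8°) = 88.7° from the x-axis; with |QM| = 40.0, M = Q + 40.0·(cos 88.7°, sin 88.7°) = (23.9, 28.5). QM is perpendicular to MF; with |MF| = 9.1 on the left of QM, F = M + 9.1·(-1.00, 0.0227) = (14.8, 28.7). Then cos ∠QFM = FQ·FM / (|FQ||FM|), giving 77.2°.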